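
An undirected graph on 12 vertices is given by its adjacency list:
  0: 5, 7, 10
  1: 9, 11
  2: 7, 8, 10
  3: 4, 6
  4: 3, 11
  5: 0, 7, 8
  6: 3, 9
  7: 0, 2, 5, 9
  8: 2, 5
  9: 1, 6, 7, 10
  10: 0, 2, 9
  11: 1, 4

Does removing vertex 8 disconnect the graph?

No

Deleting 8 leaves 1 component (was 1) (its neighbors 2, 5 remain connected to each other), so 8 is not a cut vertex.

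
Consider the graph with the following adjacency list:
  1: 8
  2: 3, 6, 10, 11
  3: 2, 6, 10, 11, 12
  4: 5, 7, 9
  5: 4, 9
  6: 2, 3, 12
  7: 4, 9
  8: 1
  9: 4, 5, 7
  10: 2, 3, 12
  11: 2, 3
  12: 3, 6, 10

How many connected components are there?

3

Starting from 1 we can reach 1, 8. That is one component of size 2.
Starting from 4 we can reach 4, 5, 7, 9. That is one component of size 4.
Starting from 2 we can reach 2, 3, 6, 10, 11, 12. That is one component of size 6.
Total: 3 components.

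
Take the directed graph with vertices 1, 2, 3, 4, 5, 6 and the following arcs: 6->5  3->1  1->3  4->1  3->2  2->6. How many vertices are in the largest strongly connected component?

2

{1, 3} are all mutually reachable — one SCC of size 2.
{6} is an SCC by itself.
{2} is an SCC by itself.
{4} is an SCC by itself.
{5} is an SCC by itself.
The largest has 2 vertices.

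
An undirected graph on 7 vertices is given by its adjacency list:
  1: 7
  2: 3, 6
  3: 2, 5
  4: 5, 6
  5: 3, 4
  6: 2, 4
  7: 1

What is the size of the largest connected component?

Starting from 1 we can reach 1, 7. That is one component of size 2.
Starting from 2 we can reach 2, 3, 4, 5, 6. That is one component of size 5.
The largest has 5 vertices.

5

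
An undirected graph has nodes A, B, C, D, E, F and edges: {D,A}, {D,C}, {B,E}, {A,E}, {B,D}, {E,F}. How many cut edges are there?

2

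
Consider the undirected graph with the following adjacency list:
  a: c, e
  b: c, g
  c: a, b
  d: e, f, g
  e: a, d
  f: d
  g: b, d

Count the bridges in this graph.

1

The edges on the cycle a-e-d-g-b-c-a are not bridges since each lies on that cycle.
But removing d-f disconnects d from f — this is a bridge.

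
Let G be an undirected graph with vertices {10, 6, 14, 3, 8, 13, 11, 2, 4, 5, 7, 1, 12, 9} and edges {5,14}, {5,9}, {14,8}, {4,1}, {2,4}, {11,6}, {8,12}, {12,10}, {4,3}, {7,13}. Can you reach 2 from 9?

No

The component containing 9 is {5, 8, 9, 10, 12, 14}, and 2 is not in it.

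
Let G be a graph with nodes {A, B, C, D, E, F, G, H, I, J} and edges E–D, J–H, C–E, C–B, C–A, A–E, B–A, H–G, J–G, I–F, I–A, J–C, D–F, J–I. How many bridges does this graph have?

0

The edges on the cycle J-H-G-J are not bridges since each lies on that cycle.
Every edge lies on some cycle, so there are no bridges.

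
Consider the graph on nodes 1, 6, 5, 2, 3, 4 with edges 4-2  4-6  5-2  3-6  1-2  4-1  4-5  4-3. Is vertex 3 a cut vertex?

Deleting 3 leaves 1 component (was 1) (its neighbors 4, 6 remain connected to each other), so 3 is not a cut vertex.

No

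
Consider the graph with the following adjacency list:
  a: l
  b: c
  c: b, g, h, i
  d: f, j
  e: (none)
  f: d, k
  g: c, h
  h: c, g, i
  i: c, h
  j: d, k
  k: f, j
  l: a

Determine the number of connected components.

e is isolated — a component by itself.
Starting from a we can reach a, l. That is one component of size 2.
Starting from d we can reach d, f, j, k. That is one component of size 4.
Starting from b we can reach b, c, g, h, i. That is one component of size 5.
Total: 4 components.

4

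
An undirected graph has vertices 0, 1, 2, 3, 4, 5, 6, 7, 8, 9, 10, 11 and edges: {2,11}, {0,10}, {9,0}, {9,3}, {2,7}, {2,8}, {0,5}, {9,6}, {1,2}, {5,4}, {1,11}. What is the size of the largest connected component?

7

Starting from 1 we can reach 1, 2, 7, 8, 11. That is one component of size 5.
Starting from 0 we can reach 0, 3, 4, 5, 6, 9, 10. That is one component of size 7.
The largest has 7 vertices.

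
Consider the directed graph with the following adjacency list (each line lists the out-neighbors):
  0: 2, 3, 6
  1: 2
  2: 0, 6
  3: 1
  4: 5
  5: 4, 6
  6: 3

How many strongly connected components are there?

2

{0, 1, 2, 3, 6} are all mutually reachable — one SCC of size 5.
{4, 5} are all mutually reachable — one SCC of size 2.
That gives 2 strongly connected components.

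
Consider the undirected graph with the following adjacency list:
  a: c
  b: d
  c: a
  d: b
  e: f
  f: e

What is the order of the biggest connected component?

2

Starting from e we can reach e, f. That is one component of size 2.
Starting from a we can reach a, c. That is one component of size 2.
Starting from b we can reach b, d. That is one component of size 2.
The largest has 2 vertices.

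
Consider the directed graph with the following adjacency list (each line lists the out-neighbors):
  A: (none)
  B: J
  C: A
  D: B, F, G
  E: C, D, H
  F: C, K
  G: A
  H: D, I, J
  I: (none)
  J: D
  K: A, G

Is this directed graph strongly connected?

There is no directed path from F to J, so the graph is not strongly connected.

No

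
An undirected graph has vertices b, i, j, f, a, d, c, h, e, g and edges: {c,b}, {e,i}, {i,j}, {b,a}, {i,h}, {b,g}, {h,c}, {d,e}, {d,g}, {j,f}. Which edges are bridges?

a-b, f-j, i-j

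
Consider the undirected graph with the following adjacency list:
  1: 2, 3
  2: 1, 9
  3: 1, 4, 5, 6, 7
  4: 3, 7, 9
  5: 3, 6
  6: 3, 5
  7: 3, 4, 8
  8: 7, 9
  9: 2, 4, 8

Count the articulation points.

1

Removing 3 increases the component count from 1 to 2, so 3 is a cut vertex.
By contrast removing 7 leaves 1 component; it is not a cut vertex. No other vertex is a cut vertex either.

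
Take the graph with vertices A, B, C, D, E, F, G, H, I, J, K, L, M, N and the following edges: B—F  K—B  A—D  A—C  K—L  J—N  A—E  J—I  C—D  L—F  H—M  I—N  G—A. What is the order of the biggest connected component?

5

Starting from H we can reach H, M. That is one component of size 2.
Starting from I we can reach I, J, N. That is one component of size 3.
Starting from B we can reach B, F, K, L. That is one component of size 4.
Starting from A we can reach A, C, D, E, G. That is one component of size 5.
The largest has 5 vertices.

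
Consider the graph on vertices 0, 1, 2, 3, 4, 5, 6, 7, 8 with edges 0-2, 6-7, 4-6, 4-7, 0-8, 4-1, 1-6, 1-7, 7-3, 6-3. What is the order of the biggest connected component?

5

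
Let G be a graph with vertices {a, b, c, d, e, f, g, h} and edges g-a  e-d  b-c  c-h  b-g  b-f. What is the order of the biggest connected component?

6

Starting from d we can reach d, e. That is one component of size 2.
Starting from a we can reach a, b, c, f, g, h. That is one component of size 6.
The largest has 6 vertices.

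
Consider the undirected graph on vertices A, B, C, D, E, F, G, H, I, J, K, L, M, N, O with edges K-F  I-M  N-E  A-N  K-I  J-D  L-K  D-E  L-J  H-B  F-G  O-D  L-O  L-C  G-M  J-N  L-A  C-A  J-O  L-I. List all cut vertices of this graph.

L

Removing L increases the component count from 2 to 3, so L is a cut vertex.
By contrast removing J leaves 2 components; it is not a cut vertex. No other vertex is a cut vertex either.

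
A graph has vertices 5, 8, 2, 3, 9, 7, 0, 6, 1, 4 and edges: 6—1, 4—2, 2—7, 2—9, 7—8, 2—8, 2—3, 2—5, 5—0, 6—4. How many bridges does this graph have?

The edges on the cycle 2-7-8-2 are not bridges since each lies on that cycle.
But removing 2—4 disconnects 2 from 4; removing 5—0 disconnects 5 from 0; removing 6—1 disconnects 6 from 1; removing 5—2 disconnects 5 from 2 — these are bridges.
In total 7 edges are bridges.

7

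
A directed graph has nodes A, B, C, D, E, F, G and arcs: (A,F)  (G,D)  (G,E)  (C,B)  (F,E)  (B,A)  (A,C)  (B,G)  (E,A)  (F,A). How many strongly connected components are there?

{A, B, C, E, F, G} are all mutually reachable — one SCC of size 6.
{D} is an SCC by itself.
That gives 2 strongly connected components.

2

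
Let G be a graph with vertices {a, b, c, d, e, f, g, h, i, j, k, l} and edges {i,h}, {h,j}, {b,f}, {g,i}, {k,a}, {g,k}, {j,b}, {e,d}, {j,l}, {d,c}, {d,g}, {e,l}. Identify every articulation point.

b, d, g, j, k

Removing b increases the component count from 1 to 2, so b is a cut vertex.
Removing d increases the component count from 1 to 2, so d is a cut vertex.
Removing g increases the component count from 1 to 2, so g is a cut vertex.
Likewise j, k are cut vertices.
By contrast removing a leaves 1 component; it is not a cut vertex. No other vertex is a cut vertex either.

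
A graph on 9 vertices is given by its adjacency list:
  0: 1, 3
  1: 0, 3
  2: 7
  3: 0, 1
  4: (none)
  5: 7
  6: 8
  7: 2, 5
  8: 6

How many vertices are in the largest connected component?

4 is isolated — a component by itself.
Starting from 6 we can reach 6, 8. That is one component of size 2.
Starting from 0 we can reach 0, 1, 3. That is one component of size 3.
Starting from 2 we can reach 2, 5, 7. That is one component of size 3.
The largest has 3 vertices.

3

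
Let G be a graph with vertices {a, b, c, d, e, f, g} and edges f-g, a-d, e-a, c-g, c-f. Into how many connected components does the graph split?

3

b is isolated — a component by itself.
Starting from c we can reach c, f, g. That is one component of size 3.
Starting from a we can reach a, d, e. That is one component of size 3.
Total: 3 components.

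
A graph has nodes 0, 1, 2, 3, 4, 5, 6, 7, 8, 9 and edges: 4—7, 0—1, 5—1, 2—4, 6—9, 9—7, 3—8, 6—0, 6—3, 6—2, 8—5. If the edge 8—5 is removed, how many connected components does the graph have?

8 and 5 are still connected via 8-3-6-0-1-5, so the component count stays at 1.

1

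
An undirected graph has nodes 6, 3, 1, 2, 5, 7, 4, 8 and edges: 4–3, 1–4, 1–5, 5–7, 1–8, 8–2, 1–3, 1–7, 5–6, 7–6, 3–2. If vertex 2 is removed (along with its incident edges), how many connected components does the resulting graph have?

With 2 gone, the remaining components are: {1, 3, 4, 5, 6, 7, 8}.
That is 1 component.

1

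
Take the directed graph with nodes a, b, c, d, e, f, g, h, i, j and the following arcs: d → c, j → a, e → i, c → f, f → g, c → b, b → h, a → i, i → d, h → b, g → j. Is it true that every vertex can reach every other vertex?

There is no directed path from b to e, so the graph is not strongly connected.

No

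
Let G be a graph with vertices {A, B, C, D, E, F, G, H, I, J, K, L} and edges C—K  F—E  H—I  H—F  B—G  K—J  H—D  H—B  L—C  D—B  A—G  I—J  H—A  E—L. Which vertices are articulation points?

Removing H increases the component count from 1 to 2, so H is a cut vertex.
By contrast removing L leaves 1 component; it is not a cut vertex. No other vertex is a cut vertex either.

H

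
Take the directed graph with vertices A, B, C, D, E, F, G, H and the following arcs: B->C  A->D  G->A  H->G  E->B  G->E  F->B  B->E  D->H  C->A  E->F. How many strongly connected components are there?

1

{A, B, C, D, E, F, G, H} are all mutually reachable — one SCC of size 8.
That gives 1 strongly connected component.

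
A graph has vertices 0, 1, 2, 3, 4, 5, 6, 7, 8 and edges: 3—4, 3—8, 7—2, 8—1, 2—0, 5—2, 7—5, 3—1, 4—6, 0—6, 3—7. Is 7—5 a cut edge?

After removing 7—5, the path 7-2-5 still connects them, so the edge is not a bridge.

No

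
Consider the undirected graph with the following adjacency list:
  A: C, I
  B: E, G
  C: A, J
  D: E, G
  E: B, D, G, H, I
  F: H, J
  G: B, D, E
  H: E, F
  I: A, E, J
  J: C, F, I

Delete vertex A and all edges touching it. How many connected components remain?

1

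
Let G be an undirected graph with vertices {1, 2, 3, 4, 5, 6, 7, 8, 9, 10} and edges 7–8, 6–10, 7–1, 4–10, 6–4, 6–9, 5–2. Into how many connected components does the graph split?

4

3 is isolated — a component by itself.
Starting from 2 we can reach 2, 5. That is one component of size 2.
Starting from 1 we can reach 1, 7, 8. That is one component of size 3.
Starting from 4 we can reach 4, 6, 9, 10. That is one component of size 4.
Total: 4 components.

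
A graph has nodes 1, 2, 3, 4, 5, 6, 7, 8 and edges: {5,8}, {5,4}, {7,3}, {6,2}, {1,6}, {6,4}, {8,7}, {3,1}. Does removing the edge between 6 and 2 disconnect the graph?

Yes

Removing 6-2 leaves no path between 6 and 2: the component count goes from 1 to 2. So it is a bridge.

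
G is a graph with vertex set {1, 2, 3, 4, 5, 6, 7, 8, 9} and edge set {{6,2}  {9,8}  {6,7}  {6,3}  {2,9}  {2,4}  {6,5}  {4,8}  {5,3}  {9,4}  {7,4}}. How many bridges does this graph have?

The edges on the cycle 6-5-3-6 are not bridges since each lies on that cycle.
Every edge lies on some cycle, so there are no bridges.

0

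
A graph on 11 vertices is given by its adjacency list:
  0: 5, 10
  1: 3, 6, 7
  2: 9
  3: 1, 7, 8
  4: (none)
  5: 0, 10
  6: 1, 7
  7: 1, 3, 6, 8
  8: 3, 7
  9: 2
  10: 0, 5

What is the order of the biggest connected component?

5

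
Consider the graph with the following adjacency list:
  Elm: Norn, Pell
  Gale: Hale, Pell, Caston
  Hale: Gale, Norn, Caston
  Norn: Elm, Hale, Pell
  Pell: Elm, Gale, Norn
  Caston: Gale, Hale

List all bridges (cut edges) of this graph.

The edges on the cycle Pell-Norn-Hale-Gale-Pell are not bridges since each lies on that cycle.
Every edge lies on some cycle, so there are no bridges.

none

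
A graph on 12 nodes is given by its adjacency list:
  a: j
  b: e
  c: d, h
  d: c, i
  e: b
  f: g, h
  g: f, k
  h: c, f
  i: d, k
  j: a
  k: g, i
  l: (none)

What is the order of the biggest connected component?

l is isolated — a component by itself.
Starting from b we can reach b, e. That is one component of size 2.
Starting from a we can reach a, j. That is one component of size 2.
Starting from c we can reach c, d, f, g, h, i, k. That is one component of size 7.
The largest has 7 vertices.

7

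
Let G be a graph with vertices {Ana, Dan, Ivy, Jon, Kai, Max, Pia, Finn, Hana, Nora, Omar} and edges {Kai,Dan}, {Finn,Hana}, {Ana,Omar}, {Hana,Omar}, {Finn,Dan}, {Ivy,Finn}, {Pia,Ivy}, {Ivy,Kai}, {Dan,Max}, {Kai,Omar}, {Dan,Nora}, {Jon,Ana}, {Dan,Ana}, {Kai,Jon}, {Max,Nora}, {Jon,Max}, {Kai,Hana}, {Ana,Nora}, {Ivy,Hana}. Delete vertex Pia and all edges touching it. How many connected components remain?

1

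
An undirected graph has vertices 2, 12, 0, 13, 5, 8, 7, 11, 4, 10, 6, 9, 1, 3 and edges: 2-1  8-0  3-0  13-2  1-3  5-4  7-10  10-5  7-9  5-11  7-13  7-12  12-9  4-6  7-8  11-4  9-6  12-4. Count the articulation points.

1

Removing 7 increases the component count from 1 to 2, so 7 is a cut vertex.
By contrast removing 9 leaves 1 component; it is not a cut vertex. No other vertex is a cut vertex either.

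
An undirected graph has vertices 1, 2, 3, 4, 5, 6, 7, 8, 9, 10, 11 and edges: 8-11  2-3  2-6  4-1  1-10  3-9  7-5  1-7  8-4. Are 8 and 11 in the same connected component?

Yes

From 8 we can reach 1, 4, 5, 7, 8, 10, 11, which includes 11.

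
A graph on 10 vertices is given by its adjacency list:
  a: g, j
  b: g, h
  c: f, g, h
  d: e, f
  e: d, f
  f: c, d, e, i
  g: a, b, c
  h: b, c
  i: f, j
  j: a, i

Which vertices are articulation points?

f

Removing f increases the component count from 1 to 2, so f is a cut vertex.
By contrast removing b leaves 1 component; it is not a cut vertex. No other vertex is a cut vertex either.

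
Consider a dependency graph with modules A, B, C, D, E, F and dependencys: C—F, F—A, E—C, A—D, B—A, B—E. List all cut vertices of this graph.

A

Removing A increases the component count from 1 to 2, so A is a cut vertex.
By contrast removing C leaves 1 component; it is not a cut vertex. No other vertex is a cut vertex either.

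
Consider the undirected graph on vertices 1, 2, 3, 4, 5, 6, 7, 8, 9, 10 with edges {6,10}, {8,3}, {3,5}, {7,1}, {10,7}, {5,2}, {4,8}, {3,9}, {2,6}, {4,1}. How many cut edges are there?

The edges on the cycle 4-8-3-5-2-6-10-7-1-4 are not bridges since each lies on that cycle.
But removing 9–3 disconnects 9 from 3 — this is a bridge.

1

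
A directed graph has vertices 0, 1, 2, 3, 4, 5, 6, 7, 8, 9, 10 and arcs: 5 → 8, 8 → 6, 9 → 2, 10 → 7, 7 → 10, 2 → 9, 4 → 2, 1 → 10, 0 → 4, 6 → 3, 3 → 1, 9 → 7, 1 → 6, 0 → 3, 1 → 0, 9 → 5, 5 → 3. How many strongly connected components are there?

2

{0, 1, 2, 3, 4, 5, 6, 8, 9} are all mutually reachable — one SCC of size 9.
{7, 10} are all mutually reachable — one SCC of size 2.
That gives 2 strongly connected components.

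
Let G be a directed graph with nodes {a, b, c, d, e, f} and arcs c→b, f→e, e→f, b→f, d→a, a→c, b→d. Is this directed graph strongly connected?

No

There is no directed path from e to c, so the graph is not strongly connected.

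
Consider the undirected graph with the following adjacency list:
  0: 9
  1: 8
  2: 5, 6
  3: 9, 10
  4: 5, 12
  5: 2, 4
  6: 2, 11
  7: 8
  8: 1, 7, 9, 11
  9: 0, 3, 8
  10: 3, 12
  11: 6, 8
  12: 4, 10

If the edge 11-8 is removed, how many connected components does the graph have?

1

11 and 8 are still connected via 11-6-2-5-4-12-10-3-9-8, so the component count stays at 1.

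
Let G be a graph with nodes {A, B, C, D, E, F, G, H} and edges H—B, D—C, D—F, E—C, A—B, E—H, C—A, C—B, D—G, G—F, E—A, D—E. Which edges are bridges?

The edges on the cycle D-G-F-D are not bridges since each lies on that cycle.
Every edge lies on some cycle, so there are no bridges.

none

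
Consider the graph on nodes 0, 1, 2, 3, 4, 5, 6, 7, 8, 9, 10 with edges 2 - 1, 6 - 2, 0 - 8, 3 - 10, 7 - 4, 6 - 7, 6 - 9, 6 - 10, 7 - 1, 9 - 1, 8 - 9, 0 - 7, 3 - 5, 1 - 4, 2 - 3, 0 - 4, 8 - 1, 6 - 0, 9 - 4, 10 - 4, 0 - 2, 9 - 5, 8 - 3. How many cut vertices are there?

0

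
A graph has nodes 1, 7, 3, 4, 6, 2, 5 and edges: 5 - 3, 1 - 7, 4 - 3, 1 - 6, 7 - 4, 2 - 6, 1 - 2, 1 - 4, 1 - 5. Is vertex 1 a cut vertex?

Yes

Deleting 1 raises the number of components from 1 to 2, so 1 is a cut vertex.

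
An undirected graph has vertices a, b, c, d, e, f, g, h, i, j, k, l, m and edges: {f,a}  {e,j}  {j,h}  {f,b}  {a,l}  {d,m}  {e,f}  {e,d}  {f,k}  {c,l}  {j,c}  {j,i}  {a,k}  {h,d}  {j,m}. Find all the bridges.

The edges on the cycle e-j-c-l-a-f-e are not bridges since each lies on that cycle.
But removing f-b disconnects f from b; removing i-j disconnects i from j — these are bridges.

b-f, i-j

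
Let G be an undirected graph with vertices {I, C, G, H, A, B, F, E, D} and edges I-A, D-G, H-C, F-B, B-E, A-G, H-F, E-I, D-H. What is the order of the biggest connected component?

Starting from A we can reach A, B, C, D, E, F, G, H, I. That is one component of size 9.
The largest has 9 vertices.

9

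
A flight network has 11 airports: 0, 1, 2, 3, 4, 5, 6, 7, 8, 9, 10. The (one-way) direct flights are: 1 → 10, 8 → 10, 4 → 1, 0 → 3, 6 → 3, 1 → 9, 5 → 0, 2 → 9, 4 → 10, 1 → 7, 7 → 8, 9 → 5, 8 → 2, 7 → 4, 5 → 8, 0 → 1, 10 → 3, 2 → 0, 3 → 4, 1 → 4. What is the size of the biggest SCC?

{0, 1, 2, 3, 4, 5, 7, 8, 9, 10} are all mutually reachable — one SCC of size 10.
{6} is an SCC by itself.
The largest has 10 vertices.

10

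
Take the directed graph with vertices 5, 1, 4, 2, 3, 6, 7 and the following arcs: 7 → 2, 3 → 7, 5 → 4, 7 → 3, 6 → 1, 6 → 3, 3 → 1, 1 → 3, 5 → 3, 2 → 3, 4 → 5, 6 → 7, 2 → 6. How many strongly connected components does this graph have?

{1, 2, 3, 6, 7} are all mutually reachable — one SCC of size 5.
{4, 5} are all mutually reachable — one SCC of size 2.
That gives 2 strongly connected components.

2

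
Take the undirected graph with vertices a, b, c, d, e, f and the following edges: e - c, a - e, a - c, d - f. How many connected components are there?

b is isolated — a component by itself.
Starting from d we can reach d, f. That is one component of size 2.
Starting from a we can reach a, c, e. That is one component of size 3.
Total: 3 components.

3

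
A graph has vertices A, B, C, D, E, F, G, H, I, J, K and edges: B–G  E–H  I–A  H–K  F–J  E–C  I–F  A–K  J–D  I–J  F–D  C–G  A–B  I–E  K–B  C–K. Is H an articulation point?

No

Deleting H leaves 1 component (was 1) (its neighbors E, K remain connected to each other), so H is not a cut vertex.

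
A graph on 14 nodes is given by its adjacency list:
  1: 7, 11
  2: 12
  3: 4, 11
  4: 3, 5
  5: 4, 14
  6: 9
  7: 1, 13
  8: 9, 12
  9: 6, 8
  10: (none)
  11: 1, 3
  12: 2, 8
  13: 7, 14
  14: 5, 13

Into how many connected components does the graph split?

3

10 is isolated — a component by itself.
Starting from 2 we can reach 2, 6, 8, 9, 12. That is one component of size 5.
Starting from 1 we can reach 1, 3, 4, 5, 7, 11, 13, 14. That is one component of size 8.
Total: 3 components.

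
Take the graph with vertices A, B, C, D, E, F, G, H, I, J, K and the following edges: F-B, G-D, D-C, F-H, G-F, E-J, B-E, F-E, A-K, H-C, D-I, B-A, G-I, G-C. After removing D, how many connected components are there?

With D gone, the remaining components are: {A, B, C, E, F, G, H, I, J, K}.
That is 1 component.

1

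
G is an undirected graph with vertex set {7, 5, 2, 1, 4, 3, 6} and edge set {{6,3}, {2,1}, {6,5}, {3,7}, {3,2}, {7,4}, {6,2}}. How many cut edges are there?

4

The edges on the cycle 6-3-2-6 are not bridges since each lies on that cycle.
But removing 7–4 disconnects 7 from 4; removing 3–7 disconnects 3 from 7; removing 2–1 disconnects 2 from 1; removing 6–5 disconnects 6 from 5 — these are bridges.
That makes 4 bridges.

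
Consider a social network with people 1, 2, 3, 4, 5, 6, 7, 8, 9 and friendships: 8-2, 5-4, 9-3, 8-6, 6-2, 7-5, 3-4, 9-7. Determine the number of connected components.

3

1 is isolated — a component by itself.
Starting from 2 we can reach 2, 6, 8. That is one component of size 3.
Starting from 3 we can reach 3, 4, 5, 7, 9. That is one component of size 5.
Total: 3 components.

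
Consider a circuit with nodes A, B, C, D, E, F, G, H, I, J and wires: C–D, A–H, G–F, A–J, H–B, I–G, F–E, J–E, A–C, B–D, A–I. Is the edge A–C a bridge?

After removing A–C, the path A-H-B-D-C still connects them, so the edge is not a bridge.

No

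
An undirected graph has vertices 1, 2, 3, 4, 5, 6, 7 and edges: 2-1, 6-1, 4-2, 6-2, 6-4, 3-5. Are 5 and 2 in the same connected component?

No

The component containing 5 is {3, 5}, and 2 is not in it.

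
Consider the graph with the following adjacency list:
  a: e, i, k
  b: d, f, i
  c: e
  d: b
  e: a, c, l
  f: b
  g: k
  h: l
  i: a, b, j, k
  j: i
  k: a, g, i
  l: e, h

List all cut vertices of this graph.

a, b, e, i, k, l

Removing a increases the component count from 1 to 2, so a is a cut vertex.
Removing b increases the component count from 1 to 3, so b is a cut vertex.
Removing e increases the component count from 1 to 3, so e is a cut vertex.
Likewise i, k, l are cut vertices.
By contrast removing g leaves 1 component; it is not a cut vertex. No other vertex is a cut vertex either.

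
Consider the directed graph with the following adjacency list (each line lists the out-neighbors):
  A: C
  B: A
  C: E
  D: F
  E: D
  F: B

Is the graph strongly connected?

Yes

From A we can reach every vertex (A, B, C, D, E, F), and every vertex can reach A (A, B, C, D, E, F). So the whole graph is one strongly connected component.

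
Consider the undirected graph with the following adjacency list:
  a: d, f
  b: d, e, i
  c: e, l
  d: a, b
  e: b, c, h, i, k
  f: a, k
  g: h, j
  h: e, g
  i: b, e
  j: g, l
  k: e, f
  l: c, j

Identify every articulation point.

e

Removing e increases the component count from 1 to 2, so e is a cut vertex.
By contrast removing f leaves 1 component; it is not a cut vertex. No other vertex is a cut vertex either.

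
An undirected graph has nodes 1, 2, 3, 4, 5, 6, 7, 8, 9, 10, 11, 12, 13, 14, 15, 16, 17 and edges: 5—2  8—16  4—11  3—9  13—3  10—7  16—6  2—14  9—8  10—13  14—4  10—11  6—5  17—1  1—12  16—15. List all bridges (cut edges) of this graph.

The edges on the cycle 10-13-3-9-8-16-6-5-2-14-4-11-10 are not bridges since each lies on that cycle.
But removing 17—1 disconnects 17 from 1; removing 10—7 disconnects 10 from 7; removing 15—16 disconnects 15 from 16; removing 12—1 disconnects 12 from 1 — these are bridges.

1-12, 1-17, 10-7, 15-16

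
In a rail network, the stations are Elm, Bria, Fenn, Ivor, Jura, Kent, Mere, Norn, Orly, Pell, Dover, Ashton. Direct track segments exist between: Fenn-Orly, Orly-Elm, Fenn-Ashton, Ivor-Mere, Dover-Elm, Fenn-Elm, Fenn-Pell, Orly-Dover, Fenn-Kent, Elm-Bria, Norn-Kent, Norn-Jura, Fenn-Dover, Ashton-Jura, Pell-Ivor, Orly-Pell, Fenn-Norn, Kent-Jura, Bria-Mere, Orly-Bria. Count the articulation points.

1

Removing Fenn increases the component count from 1 to 2, so Fenn is a cut vertex.
By contrast removing Pell leaves 1 component; it is not a cut vertex. No other vertex is a cut vertex either.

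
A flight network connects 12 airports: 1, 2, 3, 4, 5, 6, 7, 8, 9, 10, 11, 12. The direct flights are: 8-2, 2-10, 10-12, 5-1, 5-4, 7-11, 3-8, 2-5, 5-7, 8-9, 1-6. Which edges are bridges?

1-5, 1-6, 10-12, 10-2, 11-7, 2-5, 2-8, 3-8, 4-5, 5-7, 8-9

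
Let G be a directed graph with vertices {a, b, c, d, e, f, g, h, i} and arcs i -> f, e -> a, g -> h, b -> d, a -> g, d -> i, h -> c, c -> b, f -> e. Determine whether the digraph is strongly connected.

Yes

From f we can reach every vertex (a, b, c, d, e, f, g, h, i), and every vertex can reach f (a, b, c, d, e, f, g, h, i). So the whole graph is one strongly connected component.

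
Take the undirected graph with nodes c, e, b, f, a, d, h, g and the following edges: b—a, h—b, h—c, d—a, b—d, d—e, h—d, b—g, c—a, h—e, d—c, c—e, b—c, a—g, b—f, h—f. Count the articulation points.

0

Removing d, for instance, still leaves 1 component. No single vertex removal increases the component count — the graph has no articulation points.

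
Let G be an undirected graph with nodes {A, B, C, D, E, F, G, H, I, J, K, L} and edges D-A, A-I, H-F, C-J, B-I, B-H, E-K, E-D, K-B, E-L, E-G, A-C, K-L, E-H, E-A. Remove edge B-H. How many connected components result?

B and H are still connected via B-K-E-H, so the component count stays at 1.

1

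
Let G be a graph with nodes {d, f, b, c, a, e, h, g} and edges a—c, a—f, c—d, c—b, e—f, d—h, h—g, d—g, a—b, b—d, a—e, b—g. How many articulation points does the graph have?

Removing a increases the component count from 1 to 2, so a is a cut vertex.
By contrast removing f leaves 1 component; it is not a cut vertex. No other vertex is a cut vertex either.

1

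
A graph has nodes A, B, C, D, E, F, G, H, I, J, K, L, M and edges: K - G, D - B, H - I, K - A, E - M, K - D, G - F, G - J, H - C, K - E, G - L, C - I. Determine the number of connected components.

2

Starting from C we can reach C, H, I. That is one component of size 3.
Starting from A we can reach A, B, D, E, F, G, J, K, L, M. That is one component of size 10.
Total: 2 components.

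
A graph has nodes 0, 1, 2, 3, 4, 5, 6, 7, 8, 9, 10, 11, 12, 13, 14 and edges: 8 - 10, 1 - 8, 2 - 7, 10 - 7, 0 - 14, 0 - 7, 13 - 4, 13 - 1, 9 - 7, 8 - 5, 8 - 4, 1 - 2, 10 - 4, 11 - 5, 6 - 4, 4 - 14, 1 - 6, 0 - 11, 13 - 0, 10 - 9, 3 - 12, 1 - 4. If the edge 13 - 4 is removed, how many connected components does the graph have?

13 and 4 are still connected via 13-1-4, so the component count stays at 2.

2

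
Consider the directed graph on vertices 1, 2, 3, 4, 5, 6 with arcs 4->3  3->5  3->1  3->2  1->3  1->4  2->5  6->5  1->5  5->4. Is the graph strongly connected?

No

There is no directed path from 2 to 6, so the graph is not strongly connected.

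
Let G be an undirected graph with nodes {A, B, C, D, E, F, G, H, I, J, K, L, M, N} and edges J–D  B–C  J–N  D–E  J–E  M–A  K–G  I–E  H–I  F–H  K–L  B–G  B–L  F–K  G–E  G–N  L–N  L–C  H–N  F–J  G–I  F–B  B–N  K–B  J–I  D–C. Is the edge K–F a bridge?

No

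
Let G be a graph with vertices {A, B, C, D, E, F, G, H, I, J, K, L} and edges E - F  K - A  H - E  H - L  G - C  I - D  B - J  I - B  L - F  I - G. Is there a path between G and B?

Yes

From G we can reach B, C, D, G, I, J, which includes B.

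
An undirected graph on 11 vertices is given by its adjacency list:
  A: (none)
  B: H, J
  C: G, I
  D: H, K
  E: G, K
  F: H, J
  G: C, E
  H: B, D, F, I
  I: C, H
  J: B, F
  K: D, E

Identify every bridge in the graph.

none

The edges on the cycle H-F-J-B-H are not bridges since each lies on that cycle.
Every edge lies on some cycle, so there are no bridges.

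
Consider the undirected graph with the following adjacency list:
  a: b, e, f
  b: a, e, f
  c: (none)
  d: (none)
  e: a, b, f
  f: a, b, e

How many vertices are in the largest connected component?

d is isolated — a component by itself.
c is isolated — a component by itself.
Starting from a we can reach a, b, e, f. That is one component of size 4.
The largest has 4 vertices.

4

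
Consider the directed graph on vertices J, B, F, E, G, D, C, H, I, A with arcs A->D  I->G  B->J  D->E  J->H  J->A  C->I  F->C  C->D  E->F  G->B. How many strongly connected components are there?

2

{A, B, C, D, E, F, G, I, J} are all mutually reachable — one SCC of size 9.
{H} is an SCC by itself.
That gives 2 strongly connected components.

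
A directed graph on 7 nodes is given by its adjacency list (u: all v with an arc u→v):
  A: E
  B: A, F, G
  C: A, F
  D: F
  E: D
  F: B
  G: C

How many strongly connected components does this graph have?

{A, B, C, D, E, F, G} are all mutually reachable — one SCC of size 7.
That gives 1 strongly connected component.

1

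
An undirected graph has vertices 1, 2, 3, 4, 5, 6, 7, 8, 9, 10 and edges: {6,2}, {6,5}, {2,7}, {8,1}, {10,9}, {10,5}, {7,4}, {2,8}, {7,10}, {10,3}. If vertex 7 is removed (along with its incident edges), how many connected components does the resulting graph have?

2

With 7 gone, the remaining components are: {4}; {1, 2, 3, 5, 6, 8, 9, 10}.
That is 2 components.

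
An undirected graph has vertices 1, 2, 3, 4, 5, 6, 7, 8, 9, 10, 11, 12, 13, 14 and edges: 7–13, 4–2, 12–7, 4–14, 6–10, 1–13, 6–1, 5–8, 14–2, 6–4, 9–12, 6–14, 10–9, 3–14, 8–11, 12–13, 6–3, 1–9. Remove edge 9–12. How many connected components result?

2

9 and 12 are still connected via 9-1-13-12, so the component count stays at 2.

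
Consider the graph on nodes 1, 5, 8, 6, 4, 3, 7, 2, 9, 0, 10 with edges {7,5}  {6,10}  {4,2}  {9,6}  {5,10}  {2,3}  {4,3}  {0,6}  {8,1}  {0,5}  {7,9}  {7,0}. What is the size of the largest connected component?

Starting from 1 we can reach 1, 8. That is one component of size 2.
Starting from 2 we can reach 2, 3, 4. That is one component of size 3.
Starting from 0 we can reach 0, 5, 6, 7, 9, 10. That is one component of size 6.
The largest has 6 vertices.

6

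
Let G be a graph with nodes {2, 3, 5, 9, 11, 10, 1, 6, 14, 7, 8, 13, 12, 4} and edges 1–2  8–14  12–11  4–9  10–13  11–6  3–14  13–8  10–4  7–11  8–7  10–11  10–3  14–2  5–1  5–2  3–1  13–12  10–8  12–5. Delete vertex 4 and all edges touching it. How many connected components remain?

2

With 4 gone, the remaining components are: {9}; {1, 2, 3, 5, 6, 7, 8, 10, 11, 12, 13, 14}.
That is 2 components.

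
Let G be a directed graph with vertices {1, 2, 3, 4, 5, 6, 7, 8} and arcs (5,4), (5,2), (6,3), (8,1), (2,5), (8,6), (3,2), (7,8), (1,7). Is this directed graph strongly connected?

There is no directed path from 6 to 7, so the graph is not strongly connected.

No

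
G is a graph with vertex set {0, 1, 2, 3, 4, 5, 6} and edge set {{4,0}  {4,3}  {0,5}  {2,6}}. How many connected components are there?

1 is isolated — a component by itself.
Starting from 2 we can reach 2, 6. That is one component of size 2.
Starting from 0 we can reach 0, 3, 4, 5. That is one component of size 4.
Total: 3 components.

3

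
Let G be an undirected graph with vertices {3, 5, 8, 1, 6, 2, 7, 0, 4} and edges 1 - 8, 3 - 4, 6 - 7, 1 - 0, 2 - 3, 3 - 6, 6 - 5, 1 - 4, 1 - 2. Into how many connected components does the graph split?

1

Starting from 0 we can reach 0, 1, 2, 3, 4, 5, 6, 7, 8. That is one component of size 9.
Total: 1 component.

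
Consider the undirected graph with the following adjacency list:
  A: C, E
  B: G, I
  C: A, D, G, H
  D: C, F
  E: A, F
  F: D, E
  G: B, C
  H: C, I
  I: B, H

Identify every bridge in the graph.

The edges on the cycle C-H-I-B-G-C are not bridges since each lies on that cycle.
Every edge lies on some cycle, so there are no bridges.

none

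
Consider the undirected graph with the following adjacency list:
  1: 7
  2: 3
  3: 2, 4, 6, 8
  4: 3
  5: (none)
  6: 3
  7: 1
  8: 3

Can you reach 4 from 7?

No

The component containing 7 is {1, 7}, and 4 is not in it.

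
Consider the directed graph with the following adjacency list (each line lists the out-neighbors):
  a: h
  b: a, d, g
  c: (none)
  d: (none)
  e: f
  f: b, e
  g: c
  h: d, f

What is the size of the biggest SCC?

{a, b, e, f, h} are all mutually reachable — one SCC of size 5.
{d} is an SCC by itself.
{c} is an SCC by itself.
{g} is an SCC by itself.
The largest has 5 vertices.

5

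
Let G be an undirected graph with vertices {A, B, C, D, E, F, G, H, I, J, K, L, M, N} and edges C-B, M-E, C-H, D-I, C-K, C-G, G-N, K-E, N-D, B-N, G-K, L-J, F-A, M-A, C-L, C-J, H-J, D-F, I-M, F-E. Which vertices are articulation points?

C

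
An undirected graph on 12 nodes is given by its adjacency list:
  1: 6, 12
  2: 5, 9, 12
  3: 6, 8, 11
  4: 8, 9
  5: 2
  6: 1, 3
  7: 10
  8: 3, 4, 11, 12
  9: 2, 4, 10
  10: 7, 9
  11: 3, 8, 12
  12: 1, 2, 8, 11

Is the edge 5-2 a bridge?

Yes

Removing 5-2 leaves no path between 5 and 2: the component count goes from 1 to 2. So it is a bridge.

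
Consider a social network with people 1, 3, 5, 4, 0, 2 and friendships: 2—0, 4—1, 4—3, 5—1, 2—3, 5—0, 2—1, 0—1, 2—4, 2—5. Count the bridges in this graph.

0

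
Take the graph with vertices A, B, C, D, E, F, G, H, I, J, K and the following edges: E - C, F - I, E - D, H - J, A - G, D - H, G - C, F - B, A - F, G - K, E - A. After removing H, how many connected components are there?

2

With H gone, the remaining components are: {J}; {A, B, C, D, E, F, G, I, K}.
That is 2 components.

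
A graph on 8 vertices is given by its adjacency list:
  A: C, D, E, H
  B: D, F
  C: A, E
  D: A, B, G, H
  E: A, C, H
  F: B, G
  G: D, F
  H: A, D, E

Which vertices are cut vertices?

D

Removing D increases the component count from 1 to 2, so D is a cut vertex.
By contrast removing F leaves 1 component; it is not a cut vertex. No other vertex is a cut vertex either.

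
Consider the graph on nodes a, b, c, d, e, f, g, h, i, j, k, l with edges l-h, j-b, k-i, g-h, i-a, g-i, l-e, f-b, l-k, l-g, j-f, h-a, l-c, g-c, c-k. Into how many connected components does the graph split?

d is isolated — a component by itself.
Starting from b we can reach b, f, j. That is one component of size 3.
Starting from a we can reach a, c, e, g, h, i, k, l. That is one component of size 8.
Total: 3 components.

3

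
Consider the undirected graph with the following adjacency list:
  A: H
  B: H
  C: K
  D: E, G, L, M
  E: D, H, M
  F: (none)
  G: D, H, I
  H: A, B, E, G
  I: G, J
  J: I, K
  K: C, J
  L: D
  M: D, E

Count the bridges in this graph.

7

The edges on the cycle D-E-H-G-D are not bridges since each lies on that cycle.
But removing I-G disconnects I from G; removing J-K disconnects J from K; removing H-B disconnects H from B; removing J-I disconnects J from I — these are bridges.
In total 7 edges are bridges.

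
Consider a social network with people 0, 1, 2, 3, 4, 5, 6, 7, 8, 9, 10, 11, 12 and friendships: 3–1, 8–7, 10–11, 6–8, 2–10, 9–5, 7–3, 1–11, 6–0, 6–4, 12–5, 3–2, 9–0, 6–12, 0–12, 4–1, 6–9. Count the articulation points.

1

Removing 6 increases the component count from 1 to 2, so 6 is a cut vertex.
By contrast removing 0 leaves 1 component; it is not a cut vertex. No other vertex is a cut vertex either.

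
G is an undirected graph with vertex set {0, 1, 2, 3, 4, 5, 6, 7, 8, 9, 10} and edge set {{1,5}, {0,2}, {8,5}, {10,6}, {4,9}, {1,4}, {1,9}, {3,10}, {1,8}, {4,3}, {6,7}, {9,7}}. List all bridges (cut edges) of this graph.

The edges on the cycle 1-8-5-1 are not bridges since each lies on that cycle.
But removing 0—2 disconnects 0 from 2 — this is a bridge.

0-2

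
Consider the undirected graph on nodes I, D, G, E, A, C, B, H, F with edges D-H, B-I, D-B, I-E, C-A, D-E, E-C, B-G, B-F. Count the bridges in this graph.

The edges on the cycle D-B-I-E-D are not bridges since each lies on that cycle.
But removing B-F disconnects B from F; removing B-G disconnects B from G; removing C-A disconnects C from A; removing E-C disconnects E from C — these are bridges.
In total 5 edges are bridges.

5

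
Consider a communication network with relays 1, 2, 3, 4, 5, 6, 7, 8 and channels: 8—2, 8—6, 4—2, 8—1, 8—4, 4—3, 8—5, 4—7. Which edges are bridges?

1-8, 3-4, 4-7, 5-8, 6-8

The edges on the cycle 8-4-2-8 are not bridges since each lies on that cycle.
But removing 4—3 disconnects 4 from 3; removing 8—1 disconnects 8 from 1; removing 8—5 disconnects 8 from 5; removing 8—6 disconnects 8 from 6 — these are bridges.
In total 5 edges are bridges.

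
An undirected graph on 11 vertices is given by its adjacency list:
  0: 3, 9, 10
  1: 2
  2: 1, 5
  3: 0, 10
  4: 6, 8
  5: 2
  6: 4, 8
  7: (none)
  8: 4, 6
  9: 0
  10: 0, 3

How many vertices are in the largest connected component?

7 is isolated — a component by itself.
Starting from 1 we can reach 1, 2, 5. That is one component of size 3.
Starting from 4 we can reach 4, 6, 8. That is one component of size 3.
Starting from 0 we can reach 0, 3, 9, 10. That is one component of size 4.
The largest has 4 vertices.

4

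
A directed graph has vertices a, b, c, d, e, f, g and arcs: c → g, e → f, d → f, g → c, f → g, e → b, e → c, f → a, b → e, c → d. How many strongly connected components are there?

{c, d, f, g} are all mutually reachable — one SCC of size 4.
{b, e} are all mutually reachable — one SCC of size 2.
{a} is an SCC by itself.
That gives 3 strongly connected components.

3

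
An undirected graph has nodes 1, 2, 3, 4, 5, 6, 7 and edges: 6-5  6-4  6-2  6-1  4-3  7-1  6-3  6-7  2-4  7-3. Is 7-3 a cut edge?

No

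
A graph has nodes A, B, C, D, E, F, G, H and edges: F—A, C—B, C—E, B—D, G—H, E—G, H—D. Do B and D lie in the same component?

From B we can reach B, C, D, E, G, H, which includes D.

Yes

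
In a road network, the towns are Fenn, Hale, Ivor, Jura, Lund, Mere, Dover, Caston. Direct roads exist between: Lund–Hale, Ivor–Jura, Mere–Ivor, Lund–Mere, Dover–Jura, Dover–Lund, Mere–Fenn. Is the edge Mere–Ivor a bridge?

After removing Mere–Ivor, the path Mere-Lund-Dover-Jura-Ivor still connects them, so the edge is not a bridge.

No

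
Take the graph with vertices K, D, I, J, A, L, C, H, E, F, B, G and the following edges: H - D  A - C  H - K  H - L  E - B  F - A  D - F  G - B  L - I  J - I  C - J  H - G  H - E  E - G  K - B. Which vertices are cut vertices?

H

Removing H increases the component count from 1 to 2, so H is a cut vertex.
By contrast removing A leaves 1 component; it is not a cut vertex. No other vertex is a cut vertex either.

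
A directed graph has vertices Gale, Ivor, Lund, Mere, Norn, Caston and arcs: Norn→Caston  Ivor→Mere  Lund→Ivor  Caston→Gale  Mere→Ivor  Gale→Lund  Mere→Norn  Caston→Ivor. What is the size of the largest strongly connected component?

{Gale, Ivor, Lund, Mere, Norn, Caston} are all mutually reachable — one SCC of size 6.
The largest has 6 vertices.

6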